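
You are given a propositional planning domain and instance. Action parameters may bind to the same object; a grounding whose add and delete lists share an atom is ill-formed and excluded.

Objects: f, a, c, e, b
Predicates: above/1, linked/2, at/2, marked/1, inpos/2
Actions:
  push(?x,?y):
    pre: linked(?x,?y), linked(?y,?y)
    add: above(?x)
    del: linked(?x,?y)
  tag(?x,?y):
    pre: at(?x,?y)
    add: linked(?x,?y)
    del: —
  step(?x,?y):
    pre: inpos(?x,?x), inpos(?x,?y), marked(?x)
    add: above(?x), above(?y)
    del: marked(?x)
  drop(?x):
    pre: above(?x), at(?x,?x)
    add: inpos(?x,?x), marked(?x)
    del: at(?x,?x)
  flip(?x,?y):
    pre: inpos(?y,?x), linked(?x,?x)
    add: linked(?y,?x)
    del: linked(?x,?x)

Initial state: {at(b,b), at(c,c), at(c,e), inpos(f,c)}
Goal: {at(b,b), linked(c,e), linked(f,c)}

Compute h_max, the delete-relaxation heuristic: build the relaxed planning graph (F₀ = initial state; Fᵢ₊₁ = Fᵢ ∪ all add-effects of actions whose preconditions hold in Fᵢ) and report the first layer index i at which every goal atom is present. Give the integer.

2

F0 = init (4 atoms)
F1 = F0 ∪ {linked(b,b), linked(c,c), linked(c,e)}  (7 atoms)
F2 = F1 ∪ {above(b), above(c), linked(f,c)}  (10 atoms)
goal ⊆ F2  ⇒  h_max = 2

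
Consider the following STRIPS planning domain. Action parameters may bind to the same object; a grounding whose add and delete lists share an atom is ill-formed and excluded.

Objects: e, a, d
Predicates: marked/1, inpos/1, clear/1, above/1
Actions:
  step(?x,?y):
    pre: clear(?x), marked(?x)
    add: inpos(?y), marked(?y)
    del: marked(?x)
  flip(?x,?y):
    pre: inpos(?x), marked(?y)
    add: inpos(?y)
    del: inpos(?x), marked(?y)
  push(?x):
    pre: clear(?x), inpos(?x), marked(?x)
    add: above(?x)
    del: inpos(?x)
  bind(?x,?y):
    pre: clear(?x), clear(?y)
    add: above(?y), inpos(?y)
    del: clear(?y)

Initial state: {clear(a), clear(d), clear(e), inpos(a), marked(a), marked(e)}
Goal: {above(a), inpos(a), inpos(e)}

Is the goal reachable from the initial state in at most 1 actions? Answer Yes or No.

1. step(a,e)  →  {clear(a), clear(d), clear(e), inpos(a), inpos(e), marked(e)}
2. bind(e,a)  →  {above(a), clear(d), clear(e), inpos(a), inpos(e), marked(e)}
optimal plan length = 2; 2 > 1

No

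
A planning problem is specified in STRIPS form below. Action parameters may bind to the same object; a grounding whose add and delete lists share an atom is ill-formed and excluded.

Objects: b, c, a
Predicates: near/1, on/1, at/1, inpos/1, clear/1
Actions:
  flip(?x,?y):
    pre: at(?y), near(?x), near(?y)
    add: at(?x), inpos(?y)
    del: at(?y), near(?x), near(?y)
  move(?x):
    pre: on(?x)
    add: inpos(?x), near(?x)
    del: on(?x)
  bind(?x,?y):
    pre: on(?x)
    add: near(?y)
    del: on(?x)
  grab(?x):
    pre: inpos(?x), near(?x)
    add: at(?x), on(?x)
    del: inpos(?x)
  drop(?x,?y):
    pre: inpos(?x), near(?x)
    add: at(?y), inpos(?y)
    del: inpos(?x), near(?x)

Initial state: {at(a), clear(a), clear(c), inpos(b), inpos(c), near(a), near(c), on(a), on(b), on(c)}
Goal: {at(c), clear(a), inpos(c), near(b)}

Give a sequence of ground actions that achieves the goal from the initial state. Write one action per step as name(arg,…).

1. flip(c,a)  →  {at(c), clear(a), clear(c), inpos(a), inpos(b), inpos(c), on(a), on(b), on(c)}
2. move(b)  →  {at(c), clear(a), clear(c), inpos(a), inpos(b), inpos(c), near(b), on(a), on(c)}

flip(c,a); move(b)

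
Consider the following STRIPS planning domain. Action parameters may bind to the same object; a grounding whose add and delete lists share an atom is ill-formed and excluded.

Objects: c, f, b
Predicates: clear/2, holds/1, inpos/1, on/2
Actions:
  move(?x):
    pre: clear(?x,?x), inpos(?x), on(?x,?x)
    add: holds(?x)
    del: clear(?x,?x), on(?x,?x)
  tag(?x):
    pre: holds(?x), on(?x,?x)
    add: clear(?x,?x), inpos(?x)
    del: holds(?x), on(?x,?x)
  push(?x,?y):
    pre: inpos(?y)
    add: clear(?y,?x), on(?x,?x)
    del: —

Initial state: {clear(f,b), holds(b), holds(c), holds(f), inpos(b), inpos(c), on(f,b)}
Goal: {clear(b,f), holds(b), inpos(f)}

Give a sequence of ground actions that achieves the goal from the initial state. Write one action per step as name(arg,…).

push(f,b); tag(f)

1. push(f,b)  →  {clear(b,f), clear(f,b), holds(b), holds(c), holds(f), inpos(b), inpos(c), on(f,b), on(f,f)}
2. tag(f)  →  {clear(b,f), clear(f,b), clear(f,f), holds(b), holds(c), inpos(b), inpos(c), inpos(f), on(f,b)}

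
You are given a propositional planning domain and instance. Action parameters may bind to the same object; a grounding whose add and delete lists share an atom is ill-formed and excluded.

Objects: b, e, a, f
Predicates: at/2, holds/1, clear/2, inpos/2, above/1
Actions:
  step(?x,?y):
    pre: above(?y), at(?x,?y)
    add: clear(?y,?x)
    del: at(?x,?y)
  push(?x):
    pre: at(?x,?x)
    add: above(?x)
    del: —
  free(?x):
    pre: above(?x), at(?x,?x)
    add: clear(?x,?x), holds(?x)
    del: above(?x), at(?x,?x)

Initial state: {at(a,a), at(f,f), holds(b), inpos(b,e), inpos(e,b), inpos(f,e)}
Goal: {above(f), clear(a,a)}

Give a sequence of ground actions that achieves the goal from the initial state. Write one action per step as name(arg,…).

push(a); step(a,a); push(f)

1. push(a)  →  {above(a), at(a,a), at(f,f), holds(b), inpos(b,e), inpos(e,b), inpos(f,e)}
2. step(a,a)  →  {above(a), at(f,f), clear(a,a), holds(b), inpos(b,e), inpos(e,b), inpos(f,e)}
3. push(f)  →  {above(a), above(f), at(f,f), clear(a,a), holds(b), inpos(b,e), inpos(e,b), inpos(f,e)}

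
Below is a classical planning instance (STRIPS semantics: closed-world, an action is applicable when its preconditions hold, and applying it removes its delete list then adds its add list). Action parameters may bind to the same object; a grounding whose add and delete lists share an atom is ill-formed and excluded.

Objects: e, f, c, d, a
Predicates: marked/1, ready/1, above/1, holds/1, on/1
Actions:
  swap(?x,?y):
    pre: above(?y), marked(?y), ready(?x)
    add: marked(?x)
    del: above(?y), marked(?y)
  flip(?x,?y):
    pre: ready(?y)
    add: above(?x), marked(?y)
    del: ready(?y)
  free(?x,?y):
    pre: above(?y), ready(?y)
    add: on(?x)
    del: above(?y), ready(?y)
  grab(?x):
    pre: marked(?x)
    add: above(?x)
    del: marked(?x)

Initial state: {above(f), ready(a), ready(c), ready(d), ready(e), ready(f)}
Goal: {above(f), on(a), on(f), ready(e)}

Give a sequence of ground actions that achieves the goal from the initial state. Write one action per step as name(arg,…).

flip(c,f); flip(d,a); free(f,c); free(a,d)

1. flip(c,f)  →  {above(c), above(f), marked(f), ready(a), ready(c), ready(d), ready(e)}
2. flip(d,a)  →  {above(c), above(d), above(f), marked(a), marked(f), ready(c), ready(d), ready(e)}
3. free(f,c)  →  {above(d), above(f), marked(a), marked(f), on(f), ready(d), ready(e)}
4. free(a,d)  →  {above(f), marked(a), marked(f), on(a), on(f), ready(e)}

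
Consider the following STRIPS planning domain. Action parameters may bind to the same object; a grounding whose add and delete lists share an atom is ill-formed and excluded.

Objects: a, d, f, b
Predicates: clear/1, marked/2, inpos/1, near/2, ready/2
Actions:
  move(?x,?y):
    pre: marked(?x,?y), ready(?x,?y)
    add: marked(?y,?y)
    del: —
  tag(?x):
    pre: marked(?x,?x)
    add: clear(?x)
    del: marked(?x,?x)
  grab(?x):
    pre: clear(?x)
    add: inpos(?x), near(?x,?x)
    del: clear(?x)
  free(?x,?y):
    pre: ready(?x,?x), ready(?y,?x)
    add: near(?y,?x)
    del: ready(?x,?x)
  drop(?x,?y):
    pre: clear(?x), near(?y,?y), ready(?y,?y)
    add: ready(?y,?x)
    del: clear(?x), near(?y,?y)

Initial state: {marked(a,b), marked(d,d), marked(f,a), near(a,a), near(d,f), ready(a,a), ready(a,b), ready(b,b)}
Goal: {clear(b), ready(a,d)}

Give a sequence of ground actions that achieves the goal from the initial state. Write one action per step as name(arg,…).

move(a,b); tag(d); tag(b); drop(d,a)

1. move(a,b)  →  {marked(a,b), marked(b,b), marked(d,d), marked(f,a), near(a,a), near(d,f), ready(a,a), ready(a,b), ready(b,b)}
2. tag(d)  →  {clear(d), marked(a,b), marked(b,b), marked(f,a), near(a,a), near(d,f), ready(a,a), ready(a,b), ready(b,b)}
3. tag(b)  →  {clear(b), clear(d), marked(a,b), marked(f,a), near(a,a), near(d,f), ready(a,a), ready(a,b), ready(b,b)}
4. drop(d,a)  →  {clear(b), marked(a,b), marked(f,a), near(d,f), ready(a,a), ready(a,b), ready(a,d), ready(b,b)}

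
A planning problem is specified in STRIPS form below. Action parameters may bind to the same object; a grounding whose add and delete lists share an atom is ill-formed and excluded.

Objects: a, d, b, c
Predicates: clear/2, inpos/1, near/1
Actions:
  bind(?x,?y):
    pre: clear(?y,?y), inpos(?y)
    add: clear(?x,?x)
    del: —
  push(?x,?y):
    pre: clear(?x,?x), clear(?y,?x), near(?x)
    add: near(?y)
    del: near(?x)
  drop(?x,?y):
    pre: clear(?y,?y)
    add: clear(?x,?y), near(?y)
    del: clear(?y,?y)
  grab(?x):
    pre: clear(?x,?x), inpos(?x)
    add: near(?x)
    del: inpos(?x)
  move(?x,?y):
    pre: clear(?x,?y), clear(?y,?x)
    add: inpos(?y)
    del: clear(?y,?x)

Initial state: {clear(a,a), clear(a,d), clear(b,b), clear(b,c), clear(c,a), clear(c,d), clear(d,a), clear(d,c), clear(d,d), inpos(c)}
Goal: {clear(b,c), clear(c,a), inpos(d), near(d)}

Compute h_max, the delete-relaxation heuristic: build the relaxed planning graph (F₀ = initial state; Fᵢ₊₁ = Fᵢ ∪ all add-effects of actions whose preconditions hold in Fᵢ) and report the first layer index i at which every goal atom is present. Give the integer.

1

F0 = init (10 atoms)
F1 = F0 ∪ {clear(a,b), clear(b,a), clear(b,d), clear(c,b), clear(d,b), inpos(a), inpos(b), inpos(d), near(a), near(b), near(d)}  (21 atoms)
goal ⊆ F1  ⇒  h_max = 1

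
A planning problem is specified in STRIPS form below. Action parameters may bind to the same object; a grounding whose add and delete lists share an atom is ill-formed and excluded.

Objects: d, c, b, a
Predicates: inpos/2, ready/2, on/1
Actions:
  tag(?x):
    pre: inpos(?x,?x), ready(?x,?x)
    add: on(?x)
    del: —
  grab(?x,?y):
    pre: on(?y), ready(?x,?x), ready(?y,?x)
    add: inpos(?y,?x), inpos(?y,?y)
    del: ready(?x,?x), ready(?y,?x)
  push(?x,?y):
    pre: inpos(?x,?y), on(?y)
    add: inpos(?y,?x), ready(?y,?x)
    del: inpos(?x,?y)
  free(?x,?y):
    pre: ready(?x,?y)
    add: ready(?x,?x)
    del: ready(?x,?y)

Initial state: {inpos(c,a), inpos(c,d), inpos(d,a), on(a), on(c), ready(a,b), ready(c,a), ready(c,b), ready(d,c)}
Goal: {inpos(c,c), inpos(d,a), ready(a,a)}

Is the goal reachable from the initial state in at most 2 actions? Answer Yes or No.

1. free(c,b)  →  {inpos(c,a), inpos(c,d), inpos(d,a), on(a), on(c), ready(a,b), ready(c,a), ready(c,c), ready(d,c)}
2. grab(c,c)  →  {inpos(c,a), inpos(c,c), inpos(c,d), inpos(d,a), on(a), on(c), ready(a,b), ready(c,a), ready(d,c)}
3. free(a,b)  →  {inpos(c,a), inpos(c,c), inpos(c,d), inpos(d,a), on(a), on(c), ready(a,a), ready(c,a), ready(d,c)}
optimal plan length = 3; 3 > 2

No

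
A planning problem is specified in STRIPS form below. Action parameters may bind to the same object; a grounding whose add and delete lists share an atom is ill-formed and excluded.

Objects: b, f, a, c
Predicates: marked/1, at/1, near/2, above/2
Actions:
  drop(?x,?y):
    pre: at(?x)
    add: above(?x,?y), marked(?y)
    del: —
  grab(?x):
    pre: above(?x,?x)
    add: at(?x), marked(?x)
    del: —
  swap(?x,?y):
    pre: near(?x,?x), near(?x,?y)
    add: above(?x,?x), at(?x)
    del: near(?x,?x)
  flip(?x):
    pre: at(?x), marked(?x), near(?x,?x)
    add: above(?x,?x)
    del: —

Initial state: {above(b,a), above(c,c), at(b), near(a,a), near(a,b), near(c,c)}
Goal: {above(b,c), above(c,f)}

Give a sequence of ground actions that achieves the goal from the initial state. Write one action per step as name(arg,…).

drop(b,c); grab(c); drop(c,f)

1. drop(b,c)  →  {above(b,a), above(b,c), above(c,c), at(b), marked(c), near(a,a), near(a,b), near(c,c)}
2. grab(c)  →  {above(b,a), above(b,c), above(c,c), at(b), at(c), marked(c), near(a,a), near(a,b), near(c,c)}
3. drop(c,f)  →  {above(b,a), above(b,c), above(c,c), above(c,f), at(b), at(c), marked(c), marked(f), near(a,a), near(a,b), near(c,c)}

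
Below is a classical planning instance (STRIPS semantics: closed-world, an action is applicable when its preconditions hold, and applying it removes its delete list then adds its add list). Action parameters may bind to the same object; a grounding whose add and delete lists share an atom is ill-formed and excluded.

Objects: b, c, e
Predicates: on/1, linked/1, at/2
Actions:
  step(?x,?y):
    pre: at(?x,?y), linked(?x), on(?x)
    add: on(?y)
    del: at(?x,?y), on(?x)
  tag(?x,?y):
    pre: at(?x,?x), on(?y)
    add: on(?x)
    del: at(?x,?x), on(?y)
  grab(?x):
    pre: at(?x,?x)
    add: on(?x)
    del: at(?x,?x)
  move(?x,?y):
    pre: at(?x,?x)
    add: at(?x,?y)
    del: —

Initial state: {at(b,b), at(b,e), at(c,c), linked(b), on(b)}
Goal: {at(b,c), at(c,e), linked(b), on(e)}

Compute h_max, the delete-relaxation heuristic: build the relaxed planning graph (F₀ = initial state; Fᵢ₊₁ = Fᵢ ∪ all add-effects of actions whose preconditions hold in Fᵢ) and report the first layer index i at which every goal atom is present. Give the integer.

1

F0 = init (5 atoms)
F1 = F0 ∪ {at(b,c), at(c,b), at(c,e), on(c), on(e)}  (10 atoms)
goal ⊆ F1  ⇒  h_max = 1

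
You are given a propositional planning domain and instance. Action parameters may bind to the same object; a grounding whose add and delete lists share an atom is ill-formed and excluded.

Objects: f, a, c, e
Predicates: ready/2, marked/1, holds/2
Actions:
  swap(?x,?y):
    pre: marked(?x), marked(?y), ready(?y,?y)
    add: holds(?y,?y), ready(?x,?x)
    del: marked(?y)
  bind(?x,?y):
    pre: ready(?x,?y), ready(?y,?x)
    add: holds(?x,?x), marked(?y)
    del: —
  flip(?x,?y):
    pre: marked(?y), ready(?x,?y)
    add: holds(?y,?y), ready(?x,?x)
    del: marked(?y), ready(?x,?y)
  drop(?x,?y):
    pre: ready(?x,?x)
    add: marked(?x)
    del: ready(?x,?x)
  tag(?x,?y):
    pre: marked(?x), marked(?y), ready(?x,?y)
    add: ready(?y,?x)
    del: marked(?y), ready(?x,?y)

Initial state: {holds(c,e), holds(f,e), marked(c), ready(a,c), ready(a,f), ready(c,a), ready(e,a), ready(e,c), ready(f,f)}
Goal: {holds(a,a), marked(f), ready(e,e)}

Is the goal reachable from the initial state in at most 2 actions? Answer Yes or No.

No

1. bind(f,f)  →  {holds(c,e), holds(f,e), holds(f,f), marked(c), marked(f), ready(a,c), ready(a,f), ready(c,a), ready(e,a), ready(e,c), ready(f,f)}
2. bind(a,c)  →  {holds(a,a), holds(c,e), holds(f,e), holds(f,f), marked(c), marked(f), ready(a,c), ready(a,f), ready(c,a), ready(e,a), ready(e,c), ready(f,f)}
3. flip(e,c)  →  {holds(a,a), holds(c,c), holds(c,e), holds(f,e), holds(f,f), marked(f), ready(a,c), ready(a,f), ready(c,a), ready(e,a), ready(e,e), ready(f,f)}
optimal plan length = 3; 3 > 2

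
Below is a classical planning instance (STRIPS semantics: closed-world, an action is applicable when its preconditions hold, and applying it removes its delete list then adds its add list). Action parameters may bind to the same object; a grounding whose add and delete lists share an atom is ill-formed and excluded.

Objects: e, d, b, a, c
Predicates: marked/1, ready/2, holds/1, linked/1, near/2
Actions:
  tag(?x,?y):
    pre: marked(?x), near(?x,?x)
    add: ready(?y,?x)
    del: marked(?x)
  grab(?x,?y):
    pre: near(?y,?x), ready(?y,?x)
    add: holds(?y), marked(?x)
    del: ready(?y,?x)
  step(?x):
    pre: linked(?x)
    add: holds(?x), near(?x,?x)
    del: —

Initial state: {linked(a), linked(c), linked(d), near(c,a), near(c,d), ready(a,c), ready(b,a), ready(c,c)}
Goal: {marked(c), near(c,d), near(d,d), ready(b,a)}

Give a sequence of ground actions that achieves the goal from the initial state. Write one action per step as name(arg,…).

step(d); step(c); grab(c,c)

1. step(d)  →  {holds(d), linked(a), linked(c), linked(d), near(c,a), near(c,d), near(d,d), ready(a,c), ready(b,a), ready(c,c)}
2. step(c)  →  {holds(c), holds(d), linked(a), linked(c), linked(d), near(c,a), near(c,c), near(c,d), near(d,d), ready(a,c), ready(b,a), ready(c,c)}
3. grab(c,c)  →  {holds(c), holds(d), linked(a), linked(c), linked(d), marked(c), near(c,a), near(c,c), near(c,d), near(d,d), ready(a,c), ready(b,a)}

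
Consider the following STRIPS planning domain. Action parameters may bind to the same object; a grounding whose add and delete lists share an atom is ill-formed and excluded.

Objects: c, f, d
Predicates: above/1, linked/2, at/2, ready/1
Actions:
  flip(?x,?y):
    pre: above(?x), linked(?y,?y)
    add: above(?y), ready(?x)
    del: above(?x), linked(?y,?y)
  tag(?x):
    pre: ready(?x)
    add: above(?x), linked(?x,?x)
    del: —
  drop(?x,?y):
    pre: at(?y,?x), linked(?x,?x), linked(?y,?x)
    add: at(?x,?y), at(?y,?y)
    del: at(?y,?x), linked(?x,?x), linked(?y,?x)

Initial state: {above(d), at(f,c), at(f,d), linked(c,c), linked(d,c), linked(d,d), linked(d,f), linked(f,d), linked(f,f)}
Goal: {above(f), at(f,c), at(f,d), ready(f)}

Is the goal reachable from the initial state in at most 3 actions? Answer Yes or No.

Yes

1. flip(d,f)  →  {above(f), at(f,c), at(f,d), linked(c,c), linked(d,c), linked(d,d), linked(d,f), linked(f,d), ready(d)}
2. flip(f,c)  →  {above(c), at(f,c), at(f,d), linked(d,c), linked(d,d), linked(d,f), linked(f,d), ready(d), ready(f)}
3. tag(f)  →  {above(c), above(f), at(f,c), at(f,d), linked(d,c), linked(d,d), linked(d,f), linked(f,d), linked(f,f), ready(d), ready(f)}
optimal plan length = 3; 3 ≤ 3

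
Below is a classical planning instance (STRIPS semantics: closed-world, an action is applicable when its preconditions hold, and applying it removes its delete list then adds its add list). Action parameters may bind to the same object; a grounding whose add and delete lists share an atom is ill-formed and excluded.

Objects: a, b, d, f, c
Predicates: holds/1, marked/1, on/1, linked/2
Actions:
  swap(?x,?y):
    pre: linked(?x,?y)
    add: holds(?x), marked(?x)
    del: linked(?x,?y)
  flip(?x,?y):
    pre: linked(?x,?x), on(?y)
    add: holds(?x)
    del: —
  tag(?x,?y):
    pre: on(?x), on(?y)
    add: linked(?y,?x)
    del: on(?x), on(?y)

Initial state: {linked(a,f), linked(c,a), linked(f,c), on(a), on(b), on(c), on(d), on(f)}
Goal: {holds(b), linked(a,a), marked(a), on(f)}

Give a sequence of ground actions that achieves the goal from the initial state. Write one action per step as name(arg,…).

1. swap(a,f)  →  {holds(a), linked(c,a), linked(f,c), marked(a), on(a), on(b), on(c), on(d), on(f)}
2. tag(a,a)  →  {holds(a), linked(a,a), linked(c,a), linked(f,c), marked(a), on(b), on(c), on(d), on(f)}
3. tag(b,b)  →  {holds(a), linked(a,a), linked(b,b), linked(c,a), linked(f,c), marked(a), on(c), on(d), on(f)}
4. swap(b,b)  →  {holds(a), holds(b), linked(a,a), linked(c,a), linked(f,c), marked(a), marked(b), on(c), on(d), on(f)}

swap(a,f); tag(a,a); tag(b,b); swap(b,b)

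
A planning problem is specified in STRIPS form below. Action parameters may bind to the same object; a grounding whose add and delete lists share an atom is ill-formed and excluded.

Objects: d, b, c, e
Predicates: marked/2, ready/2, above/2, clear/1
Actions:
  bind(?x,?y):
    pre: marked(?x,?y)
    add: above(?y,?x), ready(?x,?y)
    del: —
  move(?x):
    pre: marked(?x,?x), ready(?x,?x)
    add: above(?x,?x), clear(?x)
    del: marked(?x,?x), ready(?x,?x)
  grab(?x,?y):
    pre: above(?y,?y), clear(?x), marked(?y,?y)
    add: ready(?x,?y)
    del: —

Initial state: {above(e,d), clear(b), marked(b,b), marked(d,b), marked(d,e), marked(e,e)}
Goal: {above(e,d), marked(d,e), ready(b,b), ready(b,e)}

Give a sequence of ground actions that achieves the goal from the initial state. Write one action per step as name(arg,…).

bind(b,b); bind(e,e); grab(b,e)

1. bind(b,b)  →  {above(b,b), above(e,d), clear(b), marked(b,b), marked(d,b), marked(d,e), marked(e,e), ready(b,b)}
2. bind(e,e)  →  {above(b,b), above(e,d), above(e,e), clear(b), marked(b,b), marked(d,b), marked(d,e), marked(e,e), ready(b,b), ready(e,e)}
3. grab(b,e)  →  {above(b,b), above(e,d), above(e,e), clear(b), marked(b,b), marked(d,b), marked(d,e), marked(e,e), ready(b,b), ready(b,e), ready(e,e)}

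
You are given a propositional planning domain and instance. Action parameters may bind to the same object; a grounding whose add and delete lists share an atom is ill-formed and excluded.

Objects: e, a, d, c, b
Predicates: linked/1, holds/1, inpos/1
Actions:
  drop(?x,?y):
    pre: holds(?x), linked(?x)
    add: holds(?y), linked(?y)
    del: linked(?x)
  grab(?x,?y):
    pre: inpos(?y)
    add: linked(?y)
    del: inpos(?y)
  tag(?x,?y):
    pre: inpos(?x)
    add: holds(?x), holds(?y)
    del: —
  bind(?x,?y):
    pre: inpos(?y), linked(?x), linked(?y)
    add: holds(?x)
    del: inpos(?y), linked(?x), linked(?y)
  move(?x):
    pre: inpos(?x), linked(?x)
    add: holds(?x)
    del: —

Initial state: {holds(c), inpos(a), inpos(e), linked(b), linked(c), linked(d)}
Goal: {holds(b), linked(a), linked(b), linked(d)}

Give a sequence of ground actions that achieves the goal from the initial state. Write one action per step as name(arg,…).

drop(c,a); tag(e,b)

1. drop(c,a)  →  {holds(a), holds(c), inpos(a), inpos(e), linked(a), linked(b), linked(d)}
2. tag(e,b)  →  {holds(a), holds(b), holds(c), holds(e), inpos(a), inpos(e), linked(a), linked(b), linked(d)}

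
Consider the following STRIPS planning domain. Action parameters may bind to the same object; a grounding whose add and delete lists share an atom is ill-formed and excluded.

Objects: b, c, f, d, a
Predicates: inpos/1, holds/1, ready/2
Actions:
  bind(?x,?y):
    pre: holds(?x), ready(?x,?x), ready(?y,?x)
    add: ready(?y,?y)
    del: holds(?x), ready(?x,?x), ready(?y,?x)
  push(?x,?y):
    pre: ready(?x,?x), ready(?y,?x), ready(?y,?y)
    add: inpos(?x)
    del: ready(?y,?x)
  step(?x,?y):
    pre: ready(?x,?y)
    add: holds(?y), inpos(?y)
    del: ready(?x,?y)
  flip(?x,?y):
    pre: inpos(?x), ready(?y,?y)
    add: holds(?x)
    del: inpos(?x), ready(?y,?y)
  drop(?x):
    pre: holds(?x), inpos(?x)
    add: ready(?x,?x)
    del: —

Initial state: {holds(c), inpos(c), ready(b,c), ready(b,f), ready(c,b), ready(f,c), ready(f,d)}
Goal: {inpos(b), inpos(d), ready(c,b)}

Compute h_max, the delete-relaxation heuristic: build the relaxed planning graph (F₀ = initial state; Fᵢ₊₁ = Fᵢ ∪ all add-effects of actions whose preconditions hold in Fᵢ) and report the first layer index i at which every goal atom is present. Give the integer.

F0 = init (7 atoms)
F1 = F0 ∪ {holds(b), holds(d), holds(f), inpos(b), inpos(d), inpos(f), ready(c,c)}  (14 atoms)
goal ⊆ F1  ⇒  h_max = 1

1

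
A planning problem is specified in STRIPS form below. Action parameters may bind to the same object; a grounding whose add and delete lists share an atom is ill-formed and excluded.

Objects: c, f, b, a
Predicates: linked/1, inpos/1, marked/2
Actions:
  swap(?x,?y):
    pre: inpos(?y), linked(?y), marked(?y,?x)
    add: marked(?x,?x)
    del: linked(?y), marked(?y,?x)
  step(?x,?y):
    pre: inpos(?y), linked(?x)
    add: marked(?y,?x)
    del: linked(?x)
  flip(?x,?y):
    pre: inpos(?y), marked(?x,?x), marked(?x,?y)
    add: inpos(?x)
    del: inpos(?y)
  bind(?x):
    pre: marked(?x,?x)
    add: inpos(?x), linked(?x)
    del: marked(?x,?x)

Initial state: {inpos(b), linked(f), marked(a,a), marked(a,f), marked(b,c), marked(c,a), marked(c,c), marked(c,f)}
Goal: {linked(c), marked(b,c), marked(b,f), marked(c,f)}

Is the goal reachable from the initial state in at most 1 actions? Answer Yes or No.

1. step(f,b)  →  {inpos(b), marked(a,a), marked(a,f), marked(b,c), marked(b,f), marked(c,a), marked(c,c), marked(c,f)}
2. bind(c)  →  {inpos(b), inpos(c), linked(c), marked(a,a), marked(a,f), marked(b,c), marked(b,f), marked(c,a), marked(c,f)}
optimal plan length = 2; 2 > 1

No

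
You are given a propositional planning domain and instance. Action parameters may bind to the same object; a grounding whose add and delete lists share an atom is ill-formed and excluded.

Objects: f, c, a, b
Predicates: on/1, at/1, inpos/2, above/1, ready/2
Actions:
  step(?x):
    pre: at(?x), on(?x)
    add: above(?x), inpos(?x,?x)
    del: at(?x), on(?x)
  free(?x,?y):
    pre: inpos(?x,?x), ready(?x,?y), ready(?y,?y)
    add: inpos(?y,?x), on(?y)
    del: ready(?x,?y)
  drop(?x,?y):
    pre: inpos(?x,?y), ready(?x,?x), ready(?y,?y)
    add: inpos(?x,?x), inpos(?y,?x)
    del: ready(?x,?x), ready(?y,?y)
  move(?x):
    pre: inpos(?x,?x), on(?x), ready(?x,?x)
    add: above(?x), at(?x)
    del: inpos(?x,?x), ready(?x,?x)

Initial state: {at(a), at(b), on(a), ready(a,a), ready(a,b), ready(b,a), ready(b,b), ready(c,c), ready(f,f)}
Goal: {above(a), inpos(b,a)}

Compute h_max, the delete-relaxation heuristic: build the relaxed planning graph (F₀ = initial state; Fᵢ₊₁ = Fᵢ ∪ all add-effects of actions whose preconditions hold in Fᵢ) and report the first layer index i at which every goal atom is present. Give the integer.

F0 = init (9 atoms)
F1 = F0 ∪ {above(a), inpos(a,a)}  (11 atoms)
F2 = F1 ∪ {inpos(b,a), on(b)}  (13 atoms)
goal ⊆ F2  ⇒  h_max = 2

2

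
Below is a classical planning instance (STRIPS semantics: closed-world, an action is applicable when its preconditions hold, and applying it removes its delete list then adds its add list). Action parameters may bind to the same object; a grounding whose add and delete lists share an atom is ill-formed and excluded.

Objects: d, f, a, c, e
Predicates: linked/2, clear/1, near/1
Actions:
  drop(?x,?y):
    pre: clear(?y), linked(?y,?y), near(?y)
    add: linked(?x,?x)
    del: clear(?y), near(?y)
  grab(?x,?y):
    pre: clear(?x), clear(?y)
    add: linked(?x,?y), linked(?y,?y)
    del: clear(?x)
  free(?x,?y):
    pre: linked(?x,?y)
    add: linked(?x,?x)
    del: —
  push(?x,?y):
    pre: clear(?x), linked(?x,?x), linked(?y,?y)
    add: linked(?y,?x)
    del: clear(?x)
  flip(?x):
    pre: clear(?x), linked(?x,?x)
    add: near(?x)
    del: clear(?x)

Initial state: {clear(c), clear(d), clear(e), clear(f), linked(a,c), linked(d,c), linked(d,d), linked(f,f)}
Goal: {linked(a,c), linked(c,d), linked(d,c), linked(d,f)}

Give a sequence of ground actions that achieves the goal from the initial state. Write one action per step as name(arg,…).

1. grab(c,d)  →  {clear(d), clear(e), clear(f), linked(a,c), linked(c,d), linked(d,c), linked(d,d), linked(f,f)}
2. grab(d,f)  →  {clear(e), clear(f), linked(a,c), linked(c,d), linked(d,c), linked(d,d), linked(d,f), linked(f,f)}

grab(c,d); grab(d,f)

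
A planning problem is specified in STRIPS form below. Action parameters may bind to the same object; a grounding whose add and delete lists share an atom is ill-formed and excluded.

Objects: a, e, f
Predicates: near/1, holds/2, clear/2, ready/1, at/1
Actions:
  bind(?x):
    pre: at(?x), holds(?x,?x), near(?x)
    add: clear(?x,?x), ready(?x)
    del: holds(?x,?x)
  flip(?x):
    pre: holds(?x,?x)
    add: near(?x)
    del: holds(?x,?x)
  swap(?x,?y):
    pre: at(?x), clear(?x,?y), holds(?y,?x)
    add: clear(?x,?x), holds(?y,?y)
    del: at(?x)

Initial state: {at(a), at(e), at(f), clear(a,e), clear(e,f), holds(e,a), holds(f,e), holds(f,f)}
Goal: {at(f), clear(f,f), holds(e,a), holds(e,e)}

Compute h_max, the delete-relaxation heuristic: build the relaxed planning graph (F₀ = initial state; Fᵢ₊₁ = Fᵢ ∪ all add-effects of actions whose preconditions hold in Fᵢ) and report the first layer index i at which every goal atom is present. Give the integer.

2

F0 = init (8 atoms)
F1 = F0 ∪ {clear(a,a), clear(e,e), holds(e,e), near(f)}  (12 atoms)
F2 = F1 ∪ {clear(f,f), near(e), ready(f)}  (15 atoms)
goal ⊆ F2  ⇒  h_max = 2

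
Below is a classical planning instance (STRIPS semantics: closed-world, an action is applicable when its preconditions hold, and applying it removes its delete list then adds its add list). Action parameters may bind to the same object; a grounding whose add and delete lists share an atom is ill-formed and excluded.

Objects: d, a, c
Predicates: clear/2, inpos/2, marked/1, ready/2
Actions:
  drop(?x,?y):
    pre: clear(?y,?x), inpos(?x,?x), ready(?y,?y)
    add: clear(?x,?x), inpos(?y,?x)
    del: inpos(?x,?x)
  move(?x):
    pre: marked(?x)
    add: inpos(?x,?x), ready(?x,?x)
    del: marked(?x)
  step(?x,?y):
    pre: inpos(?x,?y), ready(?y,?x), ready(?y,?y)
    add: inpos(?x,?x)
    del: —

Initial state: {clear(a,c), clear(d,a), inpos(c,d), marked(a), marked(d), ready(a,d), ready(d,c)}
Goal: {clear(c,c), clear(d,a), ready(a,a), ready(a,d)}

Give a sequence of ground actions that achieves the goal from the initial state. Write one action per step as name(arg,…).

1. move(d)  →  {clear(a,c), clear(d,a), inpos(c,d), inpos(d,d), marked(a), ready(a,d), ready(d,c), ready(d,d)}
2. move(a)  →  {clear(a,c), clear(d,a), inpos(a,a), inpos(c,d), inpos(d,d), ready(a,a), ready(a,d), ready(d,c), ready(d,d)}
3. step(c,d)  →  {clear(a,c), clear(d,a), inpos(a,a), inpos(c,c), inpos(c,d), inpos(d,d), ready(a,a), ready(a,d), ready(d,c), ready(d,d)}
4. drop(c,a)  →  {clear(a,c), clear(c,c), clear(d,a), inpos(a,a), inpos(a,c), inpos(c,d), inpos(d,d), ready(a,a), ready(a,d), ready(d,c), ready(d,d)}

move(d); move(a); step(c,d); drop(c,a)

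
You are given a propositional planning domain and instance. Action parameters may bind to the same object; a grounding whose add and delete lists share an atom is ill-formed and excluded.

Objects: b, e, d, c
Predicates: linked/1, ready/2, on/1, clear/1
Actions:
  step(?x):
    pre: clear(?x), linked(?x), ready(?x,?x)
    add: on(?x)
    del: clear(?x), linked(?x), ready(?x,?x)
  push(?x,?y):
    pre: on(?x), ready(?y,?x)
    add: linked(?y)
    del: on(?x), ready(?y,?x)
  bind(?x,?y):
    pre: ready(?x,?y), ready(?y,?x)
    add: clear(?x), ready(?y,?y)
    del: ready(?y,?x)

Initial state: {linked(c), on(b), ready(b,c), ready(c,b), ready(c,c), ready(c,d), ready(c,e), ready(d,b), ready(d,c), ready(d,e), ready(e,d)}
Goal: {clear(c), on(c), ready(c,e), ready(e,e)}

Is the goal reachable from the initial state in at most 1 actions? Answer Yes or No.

No

1. bind(d,e)  →  {clear(d), linked(c), on(b), ready(b,c), ready(c,b), ready(c,c), ready(c,d), ready(c,e), ready(d,b), ready(d,c), ready(d,e), ready(e,e)}
2. bind(c,b)  →  {clear(c), clear(d), linked(c), on(b), ready(b,b), ready(c,b), ready(c,c), ready(c,d), ready(c,e), ready(d,b), ready(d,c), ready(d,e), ready(e,e)}
3. step(c)  →  {clear(d), on(b), on(c), ready(b,b), ready(c,b), ready(c,d), ready(c,e), ready(d,b), ready(d,c), ready(d,e), ready(e,e)}
4. bind(c,d)  →  {clear(c), clear(d), on(b), on(c), ready(b,b), ready(c,b), ready(c,d), ready(c,e), ready(d,b), ready(d,d), ready(d,e), ready(e,e)}
optimal plan length = 4; 4 > 1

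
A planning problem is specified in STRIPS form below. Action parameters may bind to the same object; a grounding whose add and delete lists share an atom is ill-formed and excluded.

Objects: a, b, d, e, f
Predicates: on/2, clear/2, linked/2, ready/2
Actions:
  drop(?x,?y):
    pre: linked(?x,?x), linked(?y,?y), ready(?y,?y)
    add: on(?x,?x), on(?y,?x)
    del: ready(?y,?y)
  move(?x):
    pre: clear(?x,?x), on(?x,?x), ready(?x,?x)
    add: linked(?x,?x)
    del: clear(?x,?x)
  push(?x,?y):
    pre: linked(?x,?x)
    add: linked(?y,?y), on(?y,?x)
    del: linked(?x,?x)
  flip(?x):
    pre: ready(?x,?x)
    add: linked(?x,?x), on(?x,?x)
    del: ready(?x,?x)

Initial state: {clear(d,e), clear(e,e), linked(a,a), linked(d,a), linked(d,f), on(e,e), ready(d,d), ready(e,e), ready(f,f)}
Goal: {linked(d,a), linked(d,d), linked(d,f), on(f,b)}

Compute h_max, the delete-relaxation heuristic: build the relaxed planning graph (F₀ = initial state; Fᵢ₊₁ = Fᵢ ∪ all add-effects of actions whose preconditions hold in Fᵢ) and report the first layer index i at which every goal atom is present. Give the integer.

F0 = init (9 atoms)
F1 = F0 ∪ {linked(b,b), linked(d,d), linked(e,e), linked(f,f), on(b,a), on(d,a), on(d,d), on(e,a), on(f,a), on(f,f)}  (19 atoms)
F2 = F1 ∪ {on(a,a), on(a,b), on(a,d), on(a,e), on(a,f), on(b,b), on(b,d), on(b,e), on(b,f), on(d,b), on(d,e), on(d,f), on(e,b), on(e,d), on(e,f), on(f,b), on(f,d), on(f,e)}  (37 atoms)
goal ⊆ F2  ⇒  h_max = 2

2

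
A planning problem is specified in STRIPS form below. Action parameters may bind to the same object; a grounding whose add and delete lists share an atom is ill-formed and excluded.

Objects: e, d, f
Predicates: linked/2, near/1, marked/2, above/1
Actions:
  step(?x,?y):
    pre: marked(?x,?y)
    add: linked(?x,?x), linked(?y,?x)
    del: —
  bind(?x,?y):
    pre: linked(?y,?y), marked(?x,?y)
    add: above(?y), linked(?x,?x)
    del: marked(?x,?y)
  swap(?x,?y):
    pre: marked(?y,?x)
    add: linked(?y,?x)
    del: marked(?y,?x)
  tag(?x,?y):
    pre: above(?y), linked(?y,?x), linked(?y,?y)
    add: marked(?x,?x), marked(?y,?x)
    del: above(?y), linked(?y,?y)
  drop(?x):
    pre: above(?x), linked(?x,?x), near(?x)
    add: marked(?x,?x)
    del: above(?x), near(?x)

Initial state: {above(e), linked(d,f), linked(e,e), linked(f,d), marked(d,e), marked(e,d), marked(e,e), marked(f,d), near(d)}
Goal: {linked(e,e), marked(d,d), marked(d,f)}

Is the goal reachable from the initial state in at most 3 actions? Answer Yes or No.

No

1. step(d,e)  →  {above(e), linked(d,d), linked(d,f), linked(e,d), linked(e,e), linked(f,d), marked(d,e), marked(e,d), marked(e,e), marked(f,d), near(d)}
2. tag(d,e)  →  {linked(d,d), linked(d,f), linked(e,d), linked(f,d), marked(d,d), marked(d,e), marked(e,d), marked(e,e), marked(f,d), near(d)}
3. bind(e,d)  →  {above(d), linked(d,d), linked(d,f), linked(e,d), linked(e,e), linked(f,d), marked(d,d), marked(d,e), marked(e,e), marked(f,d), near(d)}
4. tag(f,d)  →  {linked(d,f), linked(e,d), linked(e,e), linked(f,d), marked(d,d), marked(d,e), marked(d,f), marked(e,e), marked(f,d), marked(f,f), near(d)}
optimal plan length = 4; 4 > 3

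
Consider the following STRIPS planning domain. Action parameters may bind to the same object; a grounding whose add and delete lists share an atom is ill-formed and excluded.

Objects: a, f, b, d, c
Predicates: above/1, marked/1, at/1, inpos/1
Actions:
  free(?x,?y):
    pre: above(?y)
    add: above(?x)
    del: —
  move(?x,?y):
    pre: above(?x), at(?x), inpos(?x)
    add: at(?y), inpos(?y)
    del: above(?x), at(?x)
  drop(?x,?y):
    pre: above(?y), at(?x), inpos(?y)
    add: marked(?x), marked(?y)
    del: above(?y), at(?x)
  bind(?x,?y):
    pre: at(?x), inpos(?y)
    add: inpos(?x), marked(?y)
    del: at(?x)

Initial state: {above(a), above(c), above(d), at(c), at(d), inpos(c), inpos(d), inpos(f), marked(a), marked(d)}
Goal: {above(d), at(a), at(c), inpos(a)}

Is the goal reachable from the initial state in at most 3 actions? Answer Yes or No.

1. move(d,a)  →  {above(a), above(c), at(a), at(c), inpos(a), inpos(c), inpos(d), inpos(f), marked(a), marked(d)}
2. free(d,a)  →  {above(a), above(c), above(d), at(a), at(c), inpos(a), inpos(c), inpos(d), inpos(f), marked(a), marked(d)}
optimal plan length = 2; 2 ≤ 3

Yes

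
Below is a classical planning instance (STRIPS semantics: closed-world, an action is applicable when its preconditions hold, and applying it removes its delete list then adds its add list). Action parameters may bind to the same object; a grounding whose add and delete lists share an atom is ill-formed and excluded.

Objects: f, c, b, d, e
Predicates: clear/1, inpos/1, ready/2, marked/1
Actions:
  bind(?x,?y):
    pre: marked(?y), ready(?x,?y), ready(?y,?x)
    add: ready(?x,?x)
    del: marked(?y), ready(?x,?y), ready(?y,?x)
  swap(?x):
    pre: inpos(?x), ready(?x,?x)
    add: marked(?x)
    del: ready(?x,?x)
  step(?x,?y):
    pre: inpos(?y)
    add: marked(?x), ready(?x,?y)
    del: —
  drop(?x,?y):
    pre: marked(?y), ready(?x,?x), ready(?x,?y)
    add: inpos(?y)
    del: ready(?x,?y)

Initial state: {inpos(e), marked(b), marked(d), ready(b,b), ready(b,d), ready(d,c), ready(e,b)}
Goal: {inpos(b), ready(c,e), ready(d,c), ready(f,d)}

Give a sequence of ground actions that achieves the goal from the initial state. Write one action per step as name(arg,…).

step(c,e); drop(b,d); step(f,d); drop(b,b)

1. step(c,e)  →  {inpos(e), marked(b), marked(c), marked(d), ready(b,b), ready(b,d), ready(c,e), ready(d,c), ready(e,b)}
2. drop(b,d)  →  {inpos(d), inpos(e), marked(b), marked(c), marked(d), ready(b,b), ready(c,e), ready(d,c), ready(e,b)}
3. step(f,d)  →  {inpos(d), inpos(e), marked(b), marked(c), marked(d), marked(f), ready(b,b), ready(c,e), ready(d,c), ready(e,b), ready(f,d)}
4. drop(b,b)  →  {inpos(b), inpos(d), inpos(e), marked(b), marked(c), marked(d), marked(f), ready(c,e), ready(d,c), ready(e,b), ready(f,d)}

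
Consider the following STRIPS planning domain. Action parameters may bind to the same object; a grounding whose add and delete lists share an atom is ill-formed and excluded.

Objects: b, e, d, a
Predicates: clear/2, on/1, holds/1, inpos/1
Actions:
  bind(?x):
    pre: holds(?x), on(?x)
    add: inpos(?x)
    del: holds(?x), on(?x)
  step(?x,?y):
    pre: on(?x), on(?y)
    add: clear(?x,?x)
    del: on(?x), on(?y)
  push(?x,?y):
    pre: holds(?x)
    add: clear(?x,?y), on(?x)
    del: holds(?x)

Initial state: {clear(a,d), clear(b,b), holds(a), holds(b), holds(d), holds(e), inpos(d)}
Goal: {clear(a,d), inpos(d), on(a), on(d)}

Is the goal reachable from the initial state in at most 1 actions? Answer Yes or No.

1. push(d,b)  →  {clear(a,d), clear(b,b), clear(d,b), holds(a), holds(b), holds(e), inpos(d), on(d)}
2. push(a,b)  →  {clear(a,b), clear(a,d), clear(b,b), clear(d,b), holds(b), holds(e), inpos(d), on(a), on(d)}
optimal plan length = 2; 2 > 1

No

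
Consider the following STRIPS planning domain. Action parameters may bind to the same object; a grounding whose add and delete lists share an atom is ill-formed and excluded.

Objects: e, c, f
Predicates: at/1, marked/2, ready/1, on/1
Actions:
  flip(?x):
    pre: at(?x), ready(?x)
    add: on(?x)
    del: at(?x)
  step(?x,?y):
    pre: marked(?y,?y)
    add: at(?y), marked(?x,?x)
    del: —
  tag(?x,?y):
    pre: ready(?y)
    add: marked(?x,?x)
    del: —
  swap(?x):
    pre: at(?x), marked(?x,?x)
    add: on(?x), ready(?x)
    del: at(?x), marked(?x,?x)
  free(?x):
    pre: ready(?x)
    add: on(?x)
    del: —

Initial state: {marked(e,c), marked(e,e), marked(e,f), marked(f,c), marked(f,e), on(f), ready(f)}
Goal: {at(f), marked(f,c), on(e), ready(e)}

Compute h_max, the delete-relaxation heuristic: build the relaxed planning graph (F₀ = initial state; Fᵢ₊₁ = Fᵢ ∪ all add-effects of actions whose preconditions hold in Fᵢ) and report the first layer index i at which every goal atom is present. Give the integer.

2

F0 = init (7 atoms)
F1 = F0 ∪ {at(e), marked(c,c), marked(f,f)}  (10 atoms)
F2 = F1 ∪ {at(c), at(f), on(e), ready(e)}  (14 atoms)
goal ⊆ F2  ⇒  h_max = 2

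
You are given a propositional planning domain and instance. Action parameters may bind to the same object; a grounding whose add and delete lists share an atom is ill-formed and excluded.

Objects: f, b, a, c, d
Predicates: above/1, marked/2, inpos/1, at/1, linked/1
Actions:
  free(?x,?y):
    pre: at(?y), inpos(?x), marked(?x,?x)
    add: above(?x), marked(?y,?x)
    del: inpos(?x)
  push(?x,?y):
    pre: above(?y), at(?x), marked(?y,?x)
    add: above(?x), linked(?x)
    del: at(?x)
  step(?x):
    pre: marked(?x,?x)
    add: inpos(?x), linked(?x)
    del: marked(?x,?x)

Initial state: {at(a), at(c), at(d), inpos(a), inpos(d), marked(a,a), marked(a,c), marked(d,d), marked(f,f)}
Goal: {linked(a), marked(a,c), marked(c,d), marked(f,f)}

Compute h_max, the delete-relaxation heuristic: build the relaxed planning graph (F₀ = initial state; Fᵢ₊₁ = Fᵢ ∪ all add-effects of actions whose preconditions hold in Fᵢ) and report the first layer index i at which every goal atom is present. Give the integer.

1

F0 = init (9 atoms)
F1 = F0 ∪ {above(a), above(d), inpos(f), linked(a), linked(d), linked(f), marked(a,d), marked(c,a), marked(c,d), marked(d,a)}  (19 atoms)
goal ⊆ F1  ⇒  h_max = 1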